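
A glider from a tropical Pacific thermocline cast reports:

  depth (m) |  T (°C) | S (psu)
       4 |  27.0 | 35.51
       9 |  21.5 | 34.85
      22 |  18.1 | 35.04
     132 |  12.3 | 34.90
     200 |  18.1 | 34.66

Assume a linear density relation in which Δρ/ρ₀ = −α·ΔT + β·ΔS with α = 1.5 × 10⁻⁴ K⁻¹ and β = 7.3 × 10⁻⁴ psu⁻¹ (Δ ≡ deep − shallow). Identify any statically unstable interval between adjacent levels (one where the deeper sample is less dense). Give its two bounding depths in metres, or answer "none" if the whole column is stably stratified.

Evaluate Δρ/ρ₀ = −αΔT + βΔS across each adjacent pair:
  4–9 m: −αΔT+βΔS = −(1.5 × 10⁻⁴)(-5.5)+(7.3 × 10⁻⁴)(-0.66) = 3.4 × 10⁻⁴ → stable
  9–22 m: −αΔT+βΔS = −(1.5 × 10⁻⁴)(-3.4)+(7.3 × 10⁻⁴)(+0.19) = 6.5 × 10⁻⁴ → stable
  22–132 m: −αΔT+βΔS = −(1.5 × 10⁻⁴)(-5.8)+(7.3 × 10⁻⁴)(-0.14) = 7.7 × 10⁻⁴ → stable
  132–200 m: −αΔT+βΔS = −(1.5 × 10⁻⁴)(+5.8)+(7.3 × 10⁻⁴)(-0.24) = -1.0 × 10⁻³ → UNSTABLE
The 132–200 m interval has Δρ < 0: lighter water underlies denser water.

132–200 m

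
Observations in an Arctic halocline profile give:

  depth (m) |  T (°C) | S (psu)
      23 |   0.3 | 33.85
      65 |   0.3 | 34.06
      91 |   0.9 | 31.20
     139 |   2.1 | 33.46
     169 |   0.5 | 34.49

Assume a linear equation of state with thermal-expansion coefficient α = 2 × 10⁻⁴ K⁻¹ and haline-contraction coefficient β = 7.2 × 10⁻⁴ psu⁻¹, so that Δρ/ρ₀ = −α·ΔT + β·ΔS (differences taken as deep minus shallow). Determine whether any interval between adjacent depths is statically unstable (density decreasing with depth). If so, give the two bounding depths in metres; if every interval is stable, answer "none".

Evaluate Δρ/ρ₀ = −αΔT + βΔS across each adjacent pair:
  23–65 m: −αΔT+βΔS = −(2 × 10⁻⁴)(+0.0)+(7.2 × 10⁻⁴)(+0.21) = 1.5 × 10⁻⁴ → stable
  65–91 m: −αΔT+βΔS = −(2 × 10⁻⁴)(+0.6)+(7.2 × 10⁻⁴)(-2.86) = -2.2 × 10⁻³ → UNSTABLE
  91–139 m: −αΔT+βΔS = −(2 × 10⁻⁴)(+1.2)+(7.2 × 10⁻⁴)(+2.26) = 1.4 × 10⁻³ → stable
  139–169 m: −αΔT+βΔS = −(2 × 10⁻⁴)(-1.6)+(7.2 × 10⁻⁴)(+1.03) = 1.1 × 10⁻³ → stable
The 65–91 m interval has Δρ < 0: lighter water underlies denser water.

65–91 m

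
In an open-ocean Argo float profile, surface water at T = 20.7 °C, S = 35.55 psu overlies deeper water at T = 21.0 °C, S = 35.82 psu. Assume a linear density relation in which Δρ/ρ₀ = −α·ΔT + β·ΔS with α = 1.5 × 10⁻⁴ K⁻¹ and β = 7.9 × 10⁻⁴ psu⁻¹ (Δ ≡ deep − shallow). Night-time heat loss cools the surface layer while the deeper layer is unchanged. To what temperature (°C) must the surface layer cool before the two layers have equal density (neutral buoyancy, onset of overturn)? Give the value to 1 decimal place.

Neutral buoyancy requires Δρ = 0, i.e. −α(T_deep − T_surf′) + β(S_deep − S_surf) = 0.
T_surf′ = T_deep − (β/α)·ΔS = 21.0 − (7.9 × 10⁻⁴/1.5 × 10⁻⁴)·(+0.27) = 19.578 °C.
Cooling required: 20.7 − (19.578) = 1.122 °C.

19.6 °C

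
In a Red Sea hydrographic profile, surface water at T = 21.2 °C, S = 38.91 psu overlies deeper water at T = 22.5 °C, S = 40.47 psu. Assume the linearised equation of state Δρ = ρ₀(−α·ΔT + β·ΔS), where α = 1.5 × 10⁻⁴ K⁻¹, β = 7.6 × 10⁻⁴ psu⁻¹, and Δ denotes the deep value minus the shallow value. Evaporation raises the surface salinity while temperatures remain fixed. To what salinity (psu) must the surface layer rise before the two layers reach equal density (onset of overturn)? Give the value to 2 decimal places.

40.21 psu

Neutral buoyancy requires −α(T_deep − T_surf) + β(S_deep − S_surf′) = 0.
S_surf′ = S_deep − (α/β)·ΔT = 40.47 − (1.5 × 10⁻⁴/7.6 × 10⁻⁴)·(+1.3) = 40.2134 psu.
Increase required: 40.2134 − 38.91 = 1.3034 psu.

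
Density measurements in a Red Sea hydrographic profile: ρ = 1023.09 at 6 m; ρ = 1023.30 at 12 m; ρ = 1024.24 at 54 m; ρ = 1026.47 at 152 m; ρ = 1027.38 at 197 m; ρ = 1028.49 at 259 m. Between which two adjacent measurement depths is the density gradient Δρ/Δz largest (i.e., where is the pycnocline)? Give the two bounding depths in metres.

6–12 m

Compute the density gradient over each adjacent pair:
  6–12 m: Δρ/Δz = 0.21/6 = 0.035 kg m⁻⁴
  12–54 m: Δρ/Δz = 0.94/42 = 0.022 kg m⁻⁴
  54–152 m: Δρ/Δz = 2.23/98 = 0.023 kg m⁻⁴
  152–197 m: Δρ/Δz = 0.91/45 = 0.020 kg m⁻⁴
  197–259 m: Δρ/Δz = 1.11/62 = 0.018 kg m⁻⁴
The largest gradient is in the 6–12 m interval — the pycnocline.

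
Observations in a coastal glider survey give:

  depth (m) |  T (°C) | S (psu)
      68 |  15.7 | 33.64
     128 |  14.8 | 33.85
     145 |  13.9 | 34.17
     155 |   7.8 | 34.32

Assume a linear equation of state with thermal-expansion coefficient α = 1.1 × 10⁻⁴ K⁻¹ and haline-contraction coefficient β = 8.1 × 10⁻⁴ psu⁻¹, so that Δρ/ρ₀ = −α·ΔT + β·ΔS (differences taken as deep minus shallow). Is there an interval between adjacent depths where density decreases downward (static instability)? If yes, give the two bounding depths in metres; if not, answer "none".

Evaluate Δρ/ρ₀ = −αΔT + βΔS across each adjacent pair:
  68–128 m: −αΔT+βΔS = −(1.1 × 10⁻⁴)(-0.9)+(8.1 × 10⁻⁴)(+0.21) = 2.7 × 10⁻⁴ → stable
  128–145 m: −αΔT+βΔS = −(1.1 × 10⁻⁴)(-0.9)+(8.1 × 10⁻⁴)(+0.32) = 3.6 × 10⁻⁴ → stable
  145–155 m: −αΔT+βΔS = −(1.1 × 10⁻⁴)(-6.1)+(8.1 × 10⁻⁴)(+0.15) = 7.9 × 10⁻⁴ → stable
Every interval has Δρ > 0: the column is stably stratified throughout.

none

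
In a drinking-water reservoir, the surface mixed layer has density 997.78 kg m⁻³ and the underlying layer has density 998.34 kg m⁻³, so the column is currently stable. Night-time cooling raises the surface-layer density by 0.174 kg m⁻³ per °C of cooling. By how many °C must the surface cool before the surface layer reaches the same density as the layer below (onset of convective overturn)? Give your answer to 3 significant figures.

Density deficit of the surface layer: 998.34 − 997.78 = 0.56 kg m⁻³.
Required change = 0.56 / 0.174 = 3.22 °C.

3.22 °C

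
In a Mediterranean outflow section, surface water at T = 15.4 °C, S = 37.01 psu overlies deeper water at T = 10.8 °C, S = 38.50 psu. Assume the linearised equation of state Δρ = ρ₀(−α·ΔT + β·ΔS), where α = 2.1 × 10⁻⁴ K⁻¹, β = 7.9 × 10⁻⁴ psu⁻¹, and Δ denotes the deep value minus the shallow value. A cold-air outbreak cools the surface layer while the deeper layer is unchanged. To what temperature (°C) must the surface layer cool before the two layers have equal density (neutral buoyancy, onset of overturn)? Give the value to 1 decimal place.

Neutral buoyancy requires Δρ = 0, i.e. −α(T_deep − T_surf′) + β(S_deep − S_surf) = 0.
T_surf′ = T_deep − (β/α)·ΔS = 10.8 − (7.9 × 10⁻⁴/2.1 × 10⁻⁴)·(+1.49) = 5.195 °C.
Cooling required: 15.4 − (5.195) = 10.205 °C.

5.2 °C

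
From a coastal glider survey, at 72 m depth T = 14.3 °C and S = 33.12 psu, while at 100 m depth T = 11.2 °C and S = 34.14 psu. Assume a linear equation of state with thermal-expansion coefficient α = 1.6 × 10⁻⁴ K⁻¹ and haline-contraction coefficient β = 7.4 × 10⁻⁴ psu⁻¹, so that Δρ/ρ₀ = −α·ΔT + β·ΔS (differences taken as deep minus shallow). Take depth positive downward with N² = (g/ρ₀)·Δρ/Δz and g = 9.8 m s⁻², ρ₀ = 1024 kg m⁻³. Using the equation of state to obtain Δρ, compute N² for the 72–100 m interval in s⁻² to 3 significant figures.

4.38 × 10⁻⁴ s⁻²

ΔT = -3.1 K, ΔS = +1.02 psu (deep − shallow).
Δρ/ρ₀ = −αΔT + βΔS = 4.96 × 10⁻⁴ + 7.548 × 10⁻⁴ = 1.2508 × 10⁻³, so Δρ ≈ 1.281 kg m⁻³.
N² = (g/ρ₀)·Δρ/Δz = g·(Δρ/ρ₀)/Δz = 9.8 × 1.2508 × 10⁻³ / 28 = 4.3778 × 10⁻⁴ s⁻² ≈ 4.38 × 10⁻⁴ s⁻².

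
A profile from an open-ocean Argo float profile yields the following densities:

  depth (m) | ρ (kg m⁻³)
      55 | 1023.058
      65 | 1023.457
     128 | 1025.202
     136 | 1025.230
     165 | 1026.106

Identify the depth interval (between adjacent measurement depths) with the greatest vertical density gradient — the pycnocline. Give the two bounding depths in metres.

Compute the density gradient over each adjacent pair:
  55–65 m: Δρ/Δz = 0.399/10 = 0.040 kg m⁻⁴
  65–128 m: Δρ/Δz = 1.745/63 = 0.028 kg m⁻⁴
  128–136 m: Δρ/Δz = 0.028/8 = 3.5 × 10⁻³ kg m⁻⁴
  136–165 m: Δρ/Δz = 0.876/29 = 0.030 kg m⁻⁴
The largest gradient is in the 55–65 m interval — the pycnocline.

55–65 m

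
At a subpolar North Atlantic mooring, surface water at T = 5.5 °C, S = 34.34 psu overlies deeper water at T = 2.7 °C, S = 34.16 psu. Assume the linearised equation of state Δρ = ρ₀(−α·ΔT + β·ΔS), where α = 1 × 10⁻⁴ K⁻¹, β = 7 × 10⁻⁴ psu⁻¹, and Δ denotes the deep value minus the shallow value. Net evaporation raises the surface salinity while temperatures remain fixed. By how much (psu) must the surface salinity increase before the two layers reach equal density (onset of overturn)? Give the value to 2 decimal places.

Neutral buoyancy requires −α(T_deep − T_surf) + β(S_deep − S_surf′) = 0.
S_surf′ = S_deep − (α/β)·ΔT = 34.16 − (1 × 10⁻⁴/7 × 10⁻⁴)·(-2.8) = 34.5600 psu.
Increase required: 34.5600 − 34.34 = 0.2200 psu.

0.22 psu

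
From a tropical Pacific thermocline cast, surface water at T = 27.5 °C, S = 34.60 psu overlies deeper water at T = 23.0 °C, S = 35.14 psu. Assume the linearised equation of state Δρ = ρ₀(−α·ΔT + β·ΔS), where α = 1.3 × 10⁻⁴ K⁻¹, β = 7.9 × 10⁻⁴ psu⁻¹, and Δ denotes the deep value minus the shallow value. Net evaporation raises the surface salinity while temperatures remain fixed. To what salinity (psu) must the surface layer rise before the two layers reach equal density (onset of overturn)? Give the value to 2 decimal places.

Neutral buoyancy requires −α(T_deep − T_surf) + β(S_deep − S_surf′) = 0.
S_surf′ = S_deep − (α/β)·ΔT = 35.14 − (1.3 × 10⁻⁴/7.9 × 10⁻⁴)·(-4.5) = 35.8805 psu.
Increase required: 35.8805 − 34.60 = 1.2805 psu.

35.88 psu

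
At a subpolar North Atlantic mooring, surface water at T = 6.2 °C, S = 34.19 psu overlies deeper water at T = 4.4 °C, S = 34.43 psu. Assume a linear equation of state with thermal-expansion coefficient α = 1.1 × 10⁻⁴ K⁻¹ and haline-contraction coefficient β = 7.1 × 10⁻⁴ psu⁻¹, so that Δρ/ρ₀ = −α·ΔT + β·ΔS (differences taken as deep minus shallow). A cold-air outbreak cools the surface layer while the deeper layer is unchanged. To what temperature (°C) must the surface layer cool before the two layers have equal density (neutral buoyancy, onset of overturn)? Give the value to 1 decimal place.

Neutral buoyancy requires Δρ = 0, i.e. −α(T_deep − T_surf′) + β(S_deep − S_surf) = 0.
T_surf′ = T_deep − (β/α)·ΔS = 4.4 − (7.1 × 10⁻⁴/1.1 × 10⁻⁴)·(+0.24) = 2.851 °C.
Cooling required: 6.2 − (2.851) = 3.349 °C.

2.9 °C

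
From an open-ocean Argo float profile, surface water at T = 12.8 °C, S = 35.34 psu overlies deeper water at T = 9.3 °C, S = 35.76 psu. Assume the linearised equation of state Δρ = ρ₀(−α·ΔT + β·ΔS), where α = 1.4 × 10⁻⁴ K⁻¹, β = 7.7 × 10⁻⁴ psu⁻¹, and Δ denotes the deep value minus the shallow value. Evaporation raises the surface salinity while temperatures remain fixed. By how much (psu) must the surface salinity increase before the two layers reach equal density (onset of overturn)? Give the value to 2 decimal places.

Neutral buoyancy requires −α(T_deep − T_surf) + β(S_deep − S_surf′) = 0.
S_surf′ = S_deep − (α/β)·ΔT = 35.76 − (1.4 × 10⁻⁴/7.7 × 10⁻⁴)·(-3.5) = 36.3964 psu.
Increase required: 36.3964 − 35.34 = 1.0564 psu.

1.06 psu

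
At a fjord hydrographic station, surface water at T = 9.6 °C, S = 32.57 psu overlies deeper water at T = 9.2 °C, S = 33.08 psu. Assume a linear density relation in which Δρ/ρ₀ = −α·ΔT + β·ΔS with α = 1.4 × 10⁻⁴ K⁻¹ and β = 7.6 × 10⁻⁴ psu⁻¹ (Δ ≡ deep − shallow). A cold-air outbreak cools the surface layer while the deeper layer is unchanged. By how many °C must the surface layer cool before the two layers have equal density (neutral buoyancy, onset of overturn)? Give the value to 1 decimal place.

Neutral buoyancy requires Δρ = 0, i.e. −α(T_deep − T_surf′) + β(S_deep − S_surf) = 0.
T_surf′ = T_deep − (β/α)·ΔS = 9.2 − (7.6 × 10⁻⁴/1.4 × 10⁻⁴)·(+0.51) = 6.431 °C.
Cooling required: 9.6 − (6.431) = 3.169 °C.

3.2 °C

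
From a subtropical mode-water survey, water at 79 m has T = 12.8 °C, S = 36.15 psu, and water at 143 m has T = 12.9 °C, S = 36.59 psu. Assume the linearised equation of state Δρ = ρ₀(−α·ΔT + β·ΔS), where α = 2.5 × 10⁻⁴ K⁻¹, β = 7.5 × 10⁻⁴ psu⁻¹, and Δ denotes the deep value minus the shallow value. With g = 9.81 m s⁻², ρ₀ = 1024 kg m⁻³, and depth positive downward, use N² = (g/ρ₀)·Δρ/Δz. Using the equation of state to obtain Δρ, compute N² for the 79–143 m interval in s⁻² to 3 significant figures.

ΔT = +0.1 K, ΔS = +0.44 psu (deep − shallow).
Δρ/ρ₀ = −αΔT + βΔS = -2.50 × 10⁻⁵ + 3.30 × 10⁻⁴ = 3.05 × 10⁻⁴, so Δρ ≈ 0.3123 kg m⁻³.
N² = (g/ρ₀)·Δρ/Δz = g·(Δρ/ρ₀)/Δz = 9.81 × 3.05 × 10⁻⁴ / 64 = 4.6751 × 10⁻⁵ s⁻² ≈ 4.68 × 10⁻⁵ s⁻².

4.68 × 10⁻⁵ s⁻²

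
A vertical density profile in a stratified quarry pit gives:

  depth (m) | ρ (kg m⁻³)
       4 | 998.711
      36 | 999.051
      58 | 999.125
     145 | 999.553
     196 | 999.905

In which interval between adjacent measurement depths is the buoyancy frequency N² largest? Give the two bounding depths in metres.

4–36 m

Compute the density gradient over each adjacent pair:
  4–36 m: Δρ/Δz = 0.340/32 = 0.011 kg m⁻⁴
  36–58 m: Δρ/Δz = 0.074/22 = 3.4 × 10⁻³ kg m⁻⁴
  58–145 m: Δρ/Δz = 0.428/87 = 4.9 × 10⁻³ kg m⁻⁴
  145–196 m: Δρ/Δz = 0.352/51 = 6.9 × 10⁻³ kg m⁻⁴
The largest gradient is in the 4–36 m interval — the pycnocline.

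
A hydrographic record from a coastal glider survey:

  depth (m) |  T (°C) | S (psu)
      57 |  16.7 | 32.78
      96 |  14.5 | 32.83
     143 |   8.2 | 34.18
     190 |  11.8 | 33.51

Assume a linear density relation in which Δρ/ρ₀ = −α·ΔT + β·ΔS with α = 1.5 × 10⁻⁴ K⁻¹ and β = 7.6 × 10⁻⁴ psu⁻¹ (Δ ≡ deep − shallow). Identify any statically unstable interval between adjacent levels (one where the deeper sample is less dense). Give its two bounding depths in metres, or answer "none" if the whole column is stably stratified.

143–190 m

Evaluate Δρ/ρ₀ = −αΔT + βΔS across each adjacent pair:
  57–96 m: −αΔT+βΔS = −(1.5 × 10⁻⁴)(-2.2)+(7.6 × 10⁻⁴)(+0.05) = 3.7 × 10⁻⁴ → stable
  96–143 m: −αΔT+βΔS = −(1.5 × 10⁻⁴)(-6.3)+(7.6 × 10⁻⁴)(+1.35) = 2.0 × 10⁻³ → stable
  143–190 m: −αΔT+βΔS = −(1.5 × 10⁻⁴)(+3.6)+(7.6 × 10⁻⁴)(-0.67) = -1.0 × 10⁻³ → UNSTABLE
The 143–190 m interval has Δρ < 0: lighter water underlies denser water.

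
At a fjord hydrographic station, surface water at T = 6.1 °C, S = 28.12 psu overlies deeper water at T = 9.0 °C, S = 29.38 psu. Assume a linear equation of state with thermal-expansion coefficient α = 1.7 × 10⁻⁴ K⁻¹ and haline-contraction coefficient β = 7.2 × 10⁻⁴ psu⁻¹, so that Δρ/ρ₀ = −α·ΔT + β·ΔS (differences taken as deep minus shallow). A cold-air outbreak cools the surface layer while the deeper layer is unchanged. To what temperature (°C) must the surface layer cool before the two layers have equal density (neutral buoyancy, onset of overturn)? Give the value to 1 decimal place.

Neutral buoyancy requires Δρ = 0, i.e. −α(T_deep − T_surf′) + β(S_deep − S_surf) = 0.
T_surf′ = T_deep − (β/α)·ΔS = 9.0 − (7.2 × 10⁻⁴/1.7 × 10⁻⁴)·(+1.26) = 3.664 °C.
Cooling required: 6.1 − (3.664) = 2.436 °C.

3.7 °C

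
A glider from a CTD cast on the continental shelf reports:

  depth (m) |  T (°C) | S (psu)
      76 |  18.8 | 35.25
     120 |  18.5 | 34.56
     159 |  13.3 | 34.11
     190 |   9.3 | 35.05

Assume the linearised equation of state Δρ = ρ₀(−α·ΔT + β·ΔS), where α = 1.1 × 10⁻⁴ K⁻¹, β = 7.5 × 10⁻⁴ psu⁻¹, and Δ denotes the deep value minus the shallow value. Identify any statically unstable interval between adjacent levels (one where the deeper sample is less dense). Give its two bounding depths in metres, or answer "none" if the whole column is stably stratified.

Evaluate Δρ/ρ₀ = −αΔT + βΔS across each adjacent pair:
  76–120 m: −αΔT+βΔS = −(1.1 × 10⁻⁴)(-0.3)+(7.5 × 10⁻⁴)(-0.69) = -4.8 × 10⁻⁴ → UNSTABLE
  120–159 m: −αΔT+βΔS = −(1.1 × 10⁻⁴)(-5.2)+(7.5 × 10⁻⁴)(-0.45) = 2.3 × 10⁻⁴ → stable
  159–190 m: −αΔT+βΔS = −(1.1 × 10⁻⁴)(-4.0)+(7.5 × 10⁻⁴)(+0.94) = 1.1 × 10⁻³ → stable
The 76–120 m interval has Δρ < 0: lighter water underlies denser water.

76–120 m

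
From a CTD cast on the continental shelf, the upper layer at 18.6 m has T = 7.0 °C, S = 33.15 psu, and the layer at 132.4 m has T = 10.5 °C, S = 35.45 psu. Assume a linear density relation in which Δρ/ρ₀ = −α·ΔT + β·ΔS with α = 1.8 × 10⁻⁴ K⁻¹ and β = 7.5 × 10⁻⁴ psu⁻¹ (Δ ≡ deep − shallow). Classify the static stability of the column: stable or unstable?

ΔT = 10.5 − 7.0 = +3.5 K and ΔS = 35.45 − 33.15 = +2.30 psu (deep − shallow).
−αΔT = -6.30 × 10⁻⁴; βΔS = 1.725 × 10⁻³; sum Δρ/ρ₀ = 1.095 × 10⁻³.
Δρ/ρ₀ > 0, so Δρ > 0: deeper water is denser → statically stable.

stable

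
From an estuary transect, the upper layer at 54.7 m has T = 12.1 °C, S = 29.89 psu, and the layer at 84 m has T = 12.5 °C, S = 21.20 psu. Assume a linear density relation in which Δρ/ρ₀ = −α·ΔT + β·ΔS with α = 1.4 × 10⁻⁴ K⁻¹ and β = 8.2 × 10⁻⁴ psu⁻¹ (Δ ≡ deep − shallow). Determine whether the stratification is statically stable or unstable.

unstable

ΔT = 12.5 − 12.1 = +0.4 K and ΔS = 21.20 − 29.89 = -8.69 psu (deep − shallow).
−αΔT = -5.60 × 10⁻⁵; βΔS = -7.1258 × 10⁻³; sum Δρ/ρ₀ = -7.1818 × 10⁻³.
Δρ/ρ₀ < 0, so Δρ < 0: deeper water is lighter → statically unstable; the column would overturn.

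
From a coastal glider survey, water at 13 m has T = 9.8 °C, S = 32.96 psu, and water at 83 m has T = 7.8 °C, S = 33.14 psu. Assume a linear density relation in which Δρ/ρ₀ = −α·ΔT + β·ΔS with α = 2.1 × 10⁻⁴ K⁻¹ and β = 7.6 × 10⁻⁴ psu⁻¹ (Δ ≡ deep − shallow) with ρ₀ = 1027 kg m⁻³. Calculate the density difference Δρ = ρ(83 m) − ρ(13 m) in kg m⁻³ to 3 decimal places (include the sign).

ΔT = -2.0 K, ΔS = +0.18 psu (deep − shallow).
Δρ/ρ₀ = −(2.1 × 10⁻⁴)(-2.0) + (7.6 × 10⁻⁴)(+0.18) = 5.568 × 10⁻⁴.
Δρ = 1027 × (5.568 × 10⁻⁴) = +0.572 kg m⁻³.
Positive Δρ: denser below, stable.

+0.572 kg m⁻³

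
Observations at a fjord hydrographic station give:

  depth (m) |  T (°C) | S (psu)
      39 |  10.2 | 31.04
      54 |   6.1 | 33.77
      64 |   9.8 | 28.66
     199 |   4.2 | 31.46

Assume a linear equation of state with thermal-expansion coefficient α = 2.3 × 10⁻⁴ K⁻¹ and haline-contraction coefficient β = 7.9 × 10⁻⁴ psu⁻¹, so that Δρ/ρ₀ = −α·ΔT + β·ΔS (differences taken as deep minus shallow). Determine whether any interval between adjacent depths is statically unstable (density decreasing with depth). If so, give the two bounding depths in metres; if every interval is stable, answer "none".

Evaluate Δρ/ρ₀ = −αΔT + βΔS across each adjacent pair:
  39–54 m: −αΔT+βΔS = −(2.3 × 10⁻⁴)(-4.1)+(7.9 × 10⁻⁴)(+2.73) = 3.1 × 10⁻³ → stable
  54–64 m: −αΔT+βΔS = −(2.3 × 10⁻⁴)(+3.7)+(7.9 × 10⁻⁴)(-5.11) = -4.9 × 10⁻³ → UNSTABLE
  64–199 m: −αΔT+βΔS = −(2.3 × 10⁻⁴)(-5.6)+(7.9 × 10⁻⁴)(+2.80) = 3.5 × 10⁻³ → stable
The 54–64 m interval has Δρ < 0: lighter water underlies denser water.

54–64 m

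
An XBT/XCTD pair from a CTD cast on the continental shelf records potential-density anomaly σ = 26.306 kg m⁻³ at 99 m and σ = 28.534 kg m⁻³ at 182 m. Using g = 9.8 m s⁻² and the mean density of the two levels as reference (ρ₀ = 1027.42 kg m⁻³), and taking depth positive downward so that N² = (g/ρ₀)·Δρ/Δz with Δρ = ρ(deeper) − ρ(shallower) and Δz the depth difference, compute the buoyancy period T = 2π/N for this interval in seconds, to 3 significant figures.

393 s

Δρ = 1028.534 − 1026.306 = 2.228 kg m⁻³ over Δz = 182 − 99 = 83 m.
N² = (9.8/1027.42) × (2.228/83) = 2.5604 × 10⁻⁴ s⁻².
N = √(2.5604 × 10⁻⁴) = 0.016001 rad s⁻¹, so T = 2π/N = 392.67 s ≈ 393 s.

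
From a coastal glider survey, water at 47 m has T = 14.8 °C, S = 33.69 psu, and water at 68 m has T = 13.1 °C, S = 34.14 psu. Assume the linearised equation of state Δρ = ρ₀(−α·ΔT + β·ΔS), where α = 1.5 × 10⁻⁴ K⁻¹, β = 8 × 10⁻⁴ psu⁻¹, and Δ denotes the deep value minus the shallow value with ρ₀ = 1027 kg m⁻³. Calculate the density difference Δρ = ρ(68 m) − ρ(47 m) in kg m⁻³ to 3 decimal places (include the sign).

ΔT = -1.7 K, ΔS = +0.45 psu (deep − shallow).
Δρ/ρ₀ = −(1.5 × 10⁻⁴)(-1.7) + (8 × 10⁻⁴)(+0.45) = 6.15 × 10⁻⁴.
Δρ = 1027 × (6.15 × 10⁻⁴) = +0.632 kg m⁻³.
Positive Δρ: denser below, stable.

+0.632 kg m⁻³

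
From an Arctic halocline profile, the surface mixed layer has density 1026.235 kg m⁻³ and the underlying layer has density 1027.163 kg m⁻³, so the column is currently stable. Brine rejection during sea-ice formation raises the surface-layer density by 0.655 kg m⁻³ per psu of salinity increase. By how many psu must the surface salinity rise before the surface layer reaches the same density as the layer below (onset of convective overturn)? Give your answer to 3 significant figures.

1.42 psu

Density deficit of the surface layer: 1027.163 − 1026.235 = 0.928 kg m⁻³.
Required change = 0.928 / 0.655 = 1.42 psu.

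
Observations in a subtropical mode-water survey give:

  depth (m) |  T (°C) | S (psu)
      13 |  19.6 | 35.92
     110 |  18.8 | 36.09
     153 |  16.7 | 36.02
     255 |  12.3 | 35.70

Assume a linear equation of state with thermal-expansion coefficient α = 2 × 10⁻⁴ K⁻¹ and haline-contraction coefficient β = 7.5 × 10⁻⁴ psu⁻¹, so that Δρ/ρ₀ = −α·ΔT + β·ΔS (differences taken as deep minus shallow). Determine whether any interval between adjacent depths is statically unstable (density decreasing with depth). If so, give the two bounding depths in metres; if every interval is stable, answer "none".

none

Evaluate Δρ/ρ₀ = −αΔT + βΔS across each adjacent pair:
  13–110 m: −αΔT+βΔS = −(2 × 10⁻⁴)(-0.8)+(7.5 × 10⁻⁴)(+0.17) = 2.9 × 10⁻⁴ → stable
  110–153 m: −αΔT+βΔS = −(2 × 10⁻⁴)(-2.1)+(7.5 × 10⁻⁴)(-0.07) = 3.7 × 10⁻⁴ → stable
  153–255 m: −αΔT+βΔS = −(2 × 10⁻⁴)(-4.4)+(7.5 × 10⁻⁴)(-0.32) = 6.4 × 10⁻⁴ → stable
Every interval has Δρ > 0: the column is stably stratified throughout.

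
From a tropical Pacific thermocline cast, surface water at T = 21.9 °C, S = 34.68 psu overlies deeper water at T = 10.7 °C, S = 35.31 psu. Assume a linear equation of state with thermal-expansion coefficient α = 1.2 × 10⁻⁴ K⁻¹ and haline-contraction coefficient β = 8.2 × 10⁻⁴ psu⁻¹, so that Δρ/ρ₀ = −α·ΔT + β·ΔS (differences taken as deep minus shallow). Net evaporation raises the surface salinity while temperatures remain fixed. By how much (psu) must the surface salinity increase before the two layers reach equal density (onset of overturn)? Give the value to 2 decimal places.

2.27 psu

Neutral buoyancy requires −α(T_deep − T_surf) + β(S_deep − S_surf′) = 0.
S_surf′ = S_deep − (α/β)·ΔT = 35.31 − (1.2 × 10⁻⁴/8.2 × 10⁻⁴)·(-11.2) = 36.9490 psu.
Increase required: 36.9490 − 34.68 = 2.2690 psu.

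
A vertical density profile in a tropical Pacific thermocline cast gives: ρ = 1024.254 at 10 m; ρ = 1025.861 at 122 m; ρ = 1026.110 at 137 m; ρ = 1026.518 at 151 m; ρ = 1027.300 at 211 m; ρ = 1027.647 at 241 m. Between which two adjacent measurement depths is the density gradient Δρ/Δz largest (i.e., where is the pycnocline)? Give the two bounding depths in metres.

137–151 m

Compute the density gradient over each adjacent pair:
  10–122 m: Δρ/Δz = 1.607/112 = 0.014 kg m⁻⁴
  122–137 m: Δρ/Δz = 0.249/15 = 0.017 kg m⁻⁴
  137–151 m: Δρ/Δz = 0.408/14 = 0.029 kg m⁻⁴
  151–211 m: Δρ/Δz = 0.782/60 = 0.013 kg m⁻⁴
  211–241 m: Δρ/Δz = 0.347/30 = 0.012 kg m⁻⁴
The largest gradient is in the 137–151 m interval — the pycnocline.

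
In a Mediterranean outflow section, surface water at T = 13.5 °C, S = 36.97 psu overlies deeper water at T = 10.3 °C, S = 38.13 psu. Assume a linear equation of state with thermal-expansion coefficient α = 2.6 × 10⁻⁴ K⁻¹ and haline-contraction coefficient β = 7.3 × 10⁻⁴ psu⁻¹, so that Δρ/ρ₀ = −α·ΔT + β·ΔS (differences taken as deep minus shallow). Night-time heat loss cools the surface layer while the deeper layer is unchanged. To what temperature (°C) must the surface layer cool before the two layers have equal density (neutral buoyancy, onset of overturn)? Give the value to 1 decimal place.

7.0 °C

Neutral buoyancy requires Δρ = 0, i.e. −α(T_deep − T_surf′) + β(S_deep − S_surf) = 0.
T_surf′ = T_deep − (β/α)·ΔS = 10.3 − (7.3 × 10⁻⁴/2.6 × 10⁻⁴)·(+1.16) = 7.043 °C.
Cooling required: 13.5 − (7.043) = 6.457 °C.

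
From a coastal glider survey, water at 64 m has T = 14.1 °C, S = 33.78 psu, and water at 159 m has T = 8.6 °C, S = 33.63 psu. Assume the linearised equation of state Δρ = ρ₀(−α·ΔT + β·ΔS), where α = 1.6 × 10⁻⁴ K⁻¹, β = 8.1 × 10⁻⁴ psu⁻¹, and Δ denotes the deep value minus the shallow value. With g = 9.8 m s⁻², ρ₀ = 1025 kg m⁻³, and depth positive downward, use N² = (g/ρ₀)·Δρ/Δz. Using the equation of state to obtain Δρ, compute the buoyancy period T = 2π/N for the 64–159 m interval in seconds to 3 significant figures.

710 s

ΔT = -5.5 K, ΔS = -0.15 psu (deep − shallow).
Δρ/ρ₀ = −αΔT + βΔS = 8.80 × 10⁻⁴ − 1.215 × 10⁻⁴ = 7.585 × 10⁻⁴, so Δρ ≈ 0.7775 kg m⁻³.
N² = (g/ρ₀)·Δρ/Δz = g·(Δρ/ρ₀)/Δz = 9.8 × 7.585 × 10⁻⁴ / 95 = 7.8245 × 10⁻⁵ s⁻².
N = √(7.8245 × 10⁻⁵) = 8.8456 × 10⁻³ rad s⁻¹ → T = 2π/N = 710.32 s ≈ 710 s.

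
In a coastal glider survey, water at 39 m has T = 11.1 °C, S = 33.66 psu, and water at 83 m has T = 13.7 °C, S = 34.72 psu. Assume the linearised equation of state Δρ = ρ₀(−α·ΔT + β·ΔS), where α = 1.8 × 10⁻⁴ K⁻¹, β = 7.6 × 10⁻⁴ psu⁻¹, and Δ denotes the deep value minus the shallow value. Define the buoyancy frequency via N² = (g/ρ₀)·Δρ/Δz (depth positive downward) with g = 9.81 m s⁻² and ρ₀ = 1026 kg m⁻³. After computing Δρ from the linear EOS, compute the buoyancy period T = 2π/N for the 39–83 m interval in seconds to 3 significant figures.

ΔT = +2.6 K, ΔS = +1.06 psu (deep − shallow).
Δρ/ρ₀ = −αΔT + βΔS = -4.68 × 10⁻⁴ + 8.056 × 10⁻⁴ = 3.376 × 10⁻⁴, so Δρ ≈ 0.3464 kg m⁻³.
N² = (g/ρ₀)·Δρ/Δz = g·(Δρ/ρ₀)/Δz = 9.81 × 3.376 × 10⁻⁴ / 44 = 7.5269 × 10⁻⁵ s⁻².
N = √(7.5269 × 10⁻⁵) = 8.6758 × 10⁻³ rad s⁻¹ → T = 2π/N = 724.22 s ≈ 724 s.

724 s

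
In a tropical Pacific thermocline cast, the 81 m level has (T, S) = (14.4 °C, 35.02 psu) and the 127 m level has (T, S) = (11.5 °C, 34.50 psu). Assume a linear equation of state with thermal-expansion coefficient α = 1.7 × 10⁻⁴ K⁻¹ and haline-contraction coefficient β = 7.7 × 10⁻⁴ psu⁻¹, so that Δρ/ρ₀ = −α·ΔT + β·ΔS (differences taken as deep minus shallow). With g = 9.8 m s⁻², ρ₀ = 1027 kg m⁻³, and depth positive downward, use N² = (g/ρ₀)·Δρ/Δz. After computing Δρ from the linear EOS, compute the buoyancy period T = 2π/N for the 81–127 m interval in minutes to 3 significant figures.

23.6 min

ΔT = -2.9 K, ΔS = -0.52 psu (deep − shallow).
Δρ/ρ₀ = −αΔT + βΔS = 4.93 × 10⁻⁴ − 4.004 × 10⁻⁴ = 9.26 × 10⁻⁵, so Δρ ≈ 0.09510 kg m⁻³.
N² = (g/ρ₀)·Δρ/Δz = g·(Δρ/ρ₀)/Δz = 9.8 × 9.26 × 10⁻⁵ / 46 = 1.9728 × 10⁻⁵ s⁻².
N = √(1.9728 × 10⁻⁵) = 4.4416 × 10⁻³ rad s⁻¹ → T = 2π/N = 1.4146 × 10³ s = 23.577 min ≈ 23.6 min.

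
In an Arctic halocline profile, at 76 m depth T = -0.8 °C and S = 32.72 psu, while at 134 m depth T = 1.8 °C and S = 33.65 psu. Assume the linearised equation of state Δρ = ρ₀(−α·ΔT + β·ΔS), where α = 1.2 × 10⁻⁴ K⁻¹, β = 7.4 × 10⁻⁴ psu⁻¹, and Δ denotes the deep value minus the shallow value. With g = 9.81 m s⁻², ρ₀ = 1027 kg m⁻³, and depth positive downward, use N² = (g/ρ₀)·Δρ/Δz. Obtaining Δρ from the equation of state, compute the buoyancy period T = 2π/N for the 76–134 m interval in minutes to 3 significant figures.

ΔT = +2.6 K, ΔS = +0.93 psu (deep − shallow).
Δρ/ρ₀ = −αΔT + βΔS = -3.12 × 10⁻⁴ + 6.882 × 10⁻⁴ = 3.762 × 10⁻⁴, so Δρ ≈ 0.3864 kg m⁻³.
N² = (g/ρ₀)·Δρ/Δz = g·(Δρ/ρ₀)/Δz = 9.81 × 3.762 × 10⁻⁴ / 58 = 6.3630 × 10⁻⁵ s⁻².
N = √(6.3630 × 10⁻⁵) = 7.9768 × 10⁻³ rad s⁻¹ → T = 2π/N = 787.68 s = 13.128 min ≈ 13.1 min.

13.1 min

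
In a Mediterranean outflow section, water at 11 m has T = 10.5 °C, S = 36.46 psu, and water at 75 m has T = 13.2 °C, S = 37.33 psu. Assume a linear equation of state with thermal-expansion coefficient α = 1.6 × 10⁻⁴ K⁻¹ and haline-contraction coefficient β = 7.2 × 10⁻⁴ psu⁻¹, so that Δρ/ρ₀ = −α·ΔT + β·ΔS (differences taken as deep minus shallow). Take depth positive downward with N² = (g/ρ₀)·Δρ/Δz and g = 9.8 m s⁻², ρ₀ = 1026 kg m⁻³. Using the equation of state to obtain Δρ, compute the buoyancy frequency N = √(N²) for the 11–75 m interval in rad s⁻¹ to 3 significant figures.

ΔT = +2.7 K, ΔS = +0.87 psu (deep − shallow).
Δρ/ρ₀ = −αΔT + βΔS = -4.32 × 10⁻⁴ + 6.264 × 10⁻⁴ = 1.944 × 10⁻⁴, so Δρ ≈ 0.1995 kg m⁻³.
N² = (g/ρ₀)·Δρ/Δz = g·(Δρ/ρ₀)/Δz = 9.8 × 1.944 × 10⁻⁴ / 64 = 2.9768 × 10⁻⁵ s⁻².
N = √(2.9768 × 10⁻⁵) = 5.4560 × 10⁻³ rad s⁻¹ ≈ 5.46 × 10⁻³ rad s⁻¹.

5.46 × 10⁻³ rad s⁻¹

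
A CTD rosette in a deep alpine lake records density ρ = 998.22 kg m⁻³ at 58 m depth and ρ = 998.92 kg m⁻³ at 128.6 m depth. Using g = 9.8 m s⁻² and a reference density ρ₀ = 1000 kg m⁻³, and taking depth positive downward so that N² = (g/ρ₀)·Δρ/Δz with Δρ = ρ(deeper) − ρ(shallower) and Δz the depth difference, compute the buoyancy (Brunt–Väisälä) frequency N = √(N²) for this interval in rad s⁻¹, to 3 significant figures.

9.86 × 10⁻³ rad s⁻¹

Δρ = 998.92 − 998.22 = 0.70 kg m⁻³ over Δz = 128.6 − 58 = 70.6 m.
N² = (9.8/1000) × (0.70/70.6) = 9.7167 × 10⁻⁵ s⁻².
N = √(9.7167 × 10⁻⁵) = 9.8573 × 10⁻³ rad s⁻¹ ≈ 9.86 × 10⁻³ rad s⁻¹.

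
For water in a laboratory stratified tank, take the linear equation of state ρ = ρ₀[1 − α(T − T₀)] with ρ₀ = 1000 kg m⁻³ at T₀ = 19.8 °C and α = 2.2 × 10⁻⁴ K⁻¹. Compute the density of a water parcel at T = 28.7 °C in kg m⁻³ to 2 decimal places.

T − T₀ = +8.9 K.
Bracket = 1 − α·(+8.9) = 1 + (-1.958 × 10⁻³) = 0.9980420.
ρ = 1000 × 0.9980420 = 998.04 kg m⁻³.

998.04 kg m⁻³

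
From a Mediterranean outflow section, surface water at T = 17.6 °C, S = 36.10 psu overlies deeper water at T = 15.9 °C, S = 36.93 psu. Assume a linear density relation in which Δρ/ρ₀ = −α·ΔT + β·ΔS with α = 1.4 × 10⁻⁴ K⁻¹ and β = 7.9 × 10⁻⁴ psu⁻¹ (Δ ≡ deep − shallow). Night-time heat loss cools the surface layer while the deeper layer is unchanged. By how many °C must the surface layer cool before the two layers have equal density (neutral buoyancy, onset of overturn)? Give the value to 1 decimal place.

Neutral buoyancy requires Δρ = 0, i.e. −α(T_deep − T_surf′) + β(S_deep − S_surf) = 0.
T_surf′ = T_deep − (β/α)·ΔS = 15.9 − (7.9 × 10⁻⁴/1.4 × 10⁻⁴)·(+0.83) = 11.216 °C.
Cooling required: 17.6 − (11.216) = 6.384 °C.

6.4 °C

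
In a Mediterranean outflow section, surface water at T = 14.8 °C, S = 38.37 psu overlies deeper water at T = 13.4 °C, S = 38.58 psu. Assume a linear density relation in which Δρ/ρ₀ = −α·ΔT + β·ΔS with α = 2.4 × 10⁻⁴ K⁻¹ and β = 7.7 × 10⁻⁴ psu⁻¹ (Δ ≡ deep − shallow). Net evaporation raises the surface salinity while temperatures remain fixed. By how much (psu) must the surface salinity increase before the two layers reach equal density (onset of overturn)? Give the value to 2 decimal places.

0.65 psu

Neutral buoyancy requires −α(T_deep − T_surf) + β(S_deep − S_surf′) = 0.
S_surf′ = S_deep − (α/β)·ΔT = 38.58 − (2.4 × 10⁻⁴/7.7 × 10⁻⁴)·(-1.4) = 39.0164 psu.
Increase required: 39.0164 − 38.37 = 0.6464 psu.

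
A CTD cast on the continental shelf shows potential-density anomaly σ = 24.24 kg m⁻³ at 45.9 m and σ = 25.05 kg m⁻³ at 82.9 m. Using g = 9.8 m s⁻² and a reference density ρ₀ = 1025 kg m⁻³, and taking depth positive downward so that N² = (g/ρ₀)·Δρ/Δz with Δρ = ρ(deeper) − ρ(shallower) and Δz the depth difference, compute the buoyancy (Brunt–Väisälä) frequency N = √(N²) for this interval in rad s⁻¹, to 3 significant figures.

Δρ = 1025.05 − 1024.24 = 0.81 kg m⁻³ over Δz = 82.9 − 45.9 = 37 m.
N² = (9.8/1025) × (0.81/37) = 2.0931 × 10⁻⁴ s⁻².
N = √(2.0931 × 10⁻⁴) = 0.014468 rad s⁻¹ ≈ 0.0145 rad s⁻¹.

0.0145 rad s⁻¹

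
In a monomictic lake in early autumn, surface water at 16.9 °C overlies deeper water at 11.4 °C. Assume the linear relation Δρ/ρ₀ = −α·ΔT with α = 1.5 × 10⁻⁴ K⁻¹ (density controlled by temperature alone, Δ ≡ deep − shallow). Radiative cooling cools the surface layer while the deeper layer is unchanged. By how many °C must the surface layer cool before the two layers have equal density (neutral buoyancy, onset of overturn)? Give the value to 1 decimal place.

With temperature the only control, equal density requires T_surf′ = T_deep.
T_surf′ = 11.4 °C.
Cooling required: 16.9 − 11.4 = 5.5 °C.

5.5 °C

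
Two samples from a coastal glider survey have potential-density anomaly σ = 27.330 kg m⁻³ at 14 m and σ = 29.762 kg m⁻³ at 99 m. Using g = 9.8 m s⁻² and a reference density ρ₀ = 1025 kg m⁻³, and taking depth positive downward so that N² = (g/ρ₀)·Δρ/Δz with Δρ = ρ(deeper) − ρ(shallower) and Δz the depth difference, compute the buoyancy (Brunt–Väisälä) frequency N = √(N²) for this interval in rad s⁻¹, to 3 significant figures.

Δρ = 1029.762 − 1027.330 = 2.432 kg m⁻³ over Δz = 99 − 14 = 85 m.
N² = (9.8/1025) × (2.432/85) = 2.7356 × 10⁻⁴ s⁻².
N = √(2.7356 × 10⁻⁴) = 0.016540 rad s⁻¹ ≈ 0.0165 rad s⁻¹.

0.0165 rad s⁻¹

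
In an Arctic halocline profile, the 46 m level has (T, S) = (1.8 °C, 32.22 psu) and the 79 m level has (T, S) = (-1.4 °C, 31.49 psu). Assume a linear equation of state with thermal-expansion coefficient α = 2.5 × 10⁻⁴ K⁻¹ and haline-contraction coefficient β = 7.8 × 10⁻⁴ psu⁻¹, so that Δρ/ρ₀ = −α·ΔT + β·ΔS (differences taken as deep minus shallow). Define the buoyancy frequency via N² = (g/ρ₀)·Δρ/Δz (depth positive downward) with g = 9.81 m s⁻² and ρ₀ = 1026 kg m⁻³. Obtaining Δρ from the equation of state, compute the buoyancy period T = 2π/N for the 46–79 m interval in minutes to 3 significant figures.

ΔT = -3.2 K, ΔS = -0.73 psu (deep − shallow).
Δρ/ρ₀ = −αΔT + βΔS = 8.00 × 10⁻⁴ − 5.694 × 10⁻⁴ = 2.306 × 10⁻⁴, so Δρ ≈ 0.2366 kg m⁻³.
N² = (g/ρ₀)·Δρ/Δz = g·(Δρ/ρ₀)/Δz = 9.81 × 2.306 × 10⁻⁴ / 33 = 6.8551 × 10⁻⁵ s⁻².
N = √(6.8551 × 10⁻⁵) = 8.2796 × 10⁻³ rad s⁻¹ → T = 2π/N = 758.88 s = 12.648 min ≈ 12.6 min.

12.6 min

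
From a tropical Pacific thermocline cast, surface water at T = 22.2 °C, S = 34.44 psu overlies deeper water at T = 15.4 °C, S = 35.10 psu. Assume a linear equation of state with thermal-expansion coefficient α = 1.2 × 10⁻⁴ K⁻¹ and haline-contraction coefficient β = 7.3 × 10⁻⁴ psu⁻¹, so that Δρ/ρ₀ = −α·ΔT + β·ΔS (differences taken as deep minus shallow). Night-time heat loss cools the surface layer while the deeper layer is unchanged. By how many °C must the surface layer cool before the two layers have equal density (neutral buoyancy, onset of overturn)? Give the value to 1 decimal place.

Neutral buoyancy requires Δρ = 0, i.e. −α(T_deep − T_surf′) + β(S_deep − S_surf) = 0.
T_surf′ = T_deep − (β/α)·ΔS = 15.4 − (7.3 × 10⁻⁴/1.2 × 10⁻⁴)·(+0.66) = 11.385 °C.
Cooling required: 22.2 − (11.385) = 10.815 °C.

10.8 °C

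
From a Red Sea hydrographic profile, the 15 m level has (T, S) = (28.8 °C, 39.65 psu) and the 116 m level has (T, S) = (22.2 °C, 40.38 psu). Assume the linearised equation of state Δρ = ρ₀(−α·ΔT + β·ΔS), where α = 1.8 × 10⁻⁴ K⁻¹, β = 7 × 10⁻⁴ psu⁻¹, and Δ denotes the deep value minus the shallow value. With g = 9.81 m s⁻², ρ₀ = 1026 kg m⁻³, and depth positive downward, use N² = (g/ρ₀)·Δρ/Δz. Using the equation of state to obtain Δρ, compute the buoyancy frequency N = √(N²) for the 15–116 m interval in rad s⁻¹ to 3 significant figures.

ΔT = -6.6 K, ΔS = +0.73 psu (deep − shallow).
Δρ/ρ₀ = −αΔT + βΔS = 1.188 × 10⁻³ + 5.11 × 10⁻⁴ = 1.699 × 10⁻³, so Δρ ≈ 1.743 kg m⁻³.
N² = (g/ρ₀)·Δρ/Δz = g·(Δρ/ρ₀)/Δz = 9.81 × 1.699 × 10⁻³ / 101 = 1.6502 × 10⁻⁴ s⁻².
N = √(1.6502 × 10⁻⁴) = 0.012846 rad s⁻¹ ≈ 0.0128 rad s⁻¹.

0.0128 rad s⁻¹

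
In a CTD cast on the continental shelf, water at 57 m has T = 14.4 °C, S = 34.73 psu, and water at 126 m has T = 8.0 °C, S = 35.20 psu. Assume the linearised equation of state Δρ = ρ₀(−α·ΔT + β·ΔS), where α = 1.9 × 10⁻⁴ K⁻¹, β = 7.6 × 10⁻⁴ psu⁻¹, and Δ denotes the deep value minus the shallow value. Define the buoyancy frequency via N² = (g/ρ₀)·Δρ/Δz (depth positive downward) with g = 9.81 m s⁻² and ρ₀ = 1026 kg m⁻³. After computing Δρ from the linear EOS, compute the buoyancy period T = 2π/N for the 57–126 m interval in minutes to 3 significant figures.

ΔT = -6.4 K, ΔS = +0.47 psu (deep − shallow).
Δρ/ρ₀ = −αΔT + βΔS = 1.216 × 10⁻³ + 3.572 × 10⁻⁴ = 1.5732 × 10⁻³, so Δρ ≈ 1.614 kg m⁻³.
N² = (g/ρ₀)·Δρ/Δz = g·(Δρ/ρ₀)/Δz = 9.81 × 1.5732 × 10⁻³ / 69 = 2.2367 × 10⁻⁴ s⁻².
N = √(2.2367 × 10⁻⁴) = 0.014956 rad s⁻¹ → T = 2π/N = 420.11 s = 7.0018 min ≈ 7.00 min.

7.00 min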